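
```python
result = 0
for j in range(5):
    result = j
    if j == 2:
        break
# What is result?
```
Trace:
  result=0
  result=0, j=0
  result=1, j=1
  result=2, j=2

Final answer: 2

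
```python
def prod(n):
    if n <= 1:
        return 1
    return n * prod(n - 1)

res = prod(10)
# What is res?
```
Call trace:
prod(n=10)
  prod(n=9)
    prod(n=8)
      prod(n=7)
        prod(n=6)
          prod(n=5)
            prod(n=4)
              prod(n=3)
                prod(n=2)
                  prod(n=1)
                  -> return 1
                -> return 2
              -> return 6
            -> return 24
          -> return 120
        -> return 720
      -> return 5040
    -> return 40320
  -> return 362880
-> return 3628800

Final answer: 3628800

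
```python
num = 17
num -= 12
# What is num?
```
Trace:
  num=17
  num=5

Final answer: 5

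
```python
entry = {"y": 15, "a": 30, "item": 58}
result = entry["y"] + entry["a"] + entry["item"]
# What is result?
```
Trace:
  entry={'y': 15, 'a': 30, 'item': 58}
  entry={'y': 15, 'a': 30, 'item': 58}, result=103

Final answer: 103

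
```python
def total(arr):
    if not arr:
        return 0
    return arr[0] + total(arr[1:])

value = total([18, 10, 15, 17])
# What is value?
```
Call trace:
total(arr=[18, 10, 15, 17])
  total(arr=[10, 15, 17])
    total(arr=[15, 17])
      total(arr=[17])
        total(arr=[])
        -> return 0
      -> return 17
    -> return 32
  -> return 42
-> return 60

Final answer: 60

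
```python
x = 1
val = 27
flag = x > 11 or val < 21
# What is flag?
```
Trace:
  x=1
  x=1, val=27
  x=1, val=27, flag=False

Final answer: False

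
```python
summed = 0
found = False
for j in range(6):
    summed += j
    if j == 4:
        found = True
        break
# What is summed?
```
Trace:
  summed=0
  summed=0, found=False
  summed=0, found=False, j=0
  summed=1, found=False, j=1
  summed=3, found=False, j=2
  summed=6, found=False, j=3
  summed=10, found=True, j=4

Final answer: 10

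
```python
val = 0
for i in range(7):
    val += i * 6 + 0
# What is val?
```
Trace:
  val=0
  val=0, i=0
  val=6, i=1
  val=18, i=2
  val=36, i=3
  val=60, i=4
  val=90, i=5
  val=126, i=6

Final answer: 126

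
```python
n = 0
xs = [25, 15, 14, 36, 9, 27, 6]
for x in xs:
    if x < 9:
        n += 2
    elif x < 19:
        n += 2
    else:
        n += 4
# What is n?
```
Trace:
  n=0
  n=4, x=25
  n=6, x=15
  n=8, x=14
  n=12, x=36
  n=14, x=9
  n=18, x=27
  n=20, x=6

Final answer: 20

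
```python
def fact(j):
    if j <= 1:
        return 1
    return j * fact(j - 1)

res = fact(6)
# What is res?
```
Call trace:
fact(j=6)
  fact(j=5)
    fact(j=4)
      fact(j=3)
        fact(j=2)
          fact(j=1)
          -> return 1
        -> return 2
      -> return 6
    -> return 24
  -> return 120
-> return 720

Final answer: 720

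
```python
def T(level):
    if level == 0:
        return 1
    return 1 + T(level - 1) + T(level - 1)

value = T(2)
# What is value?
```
Call trace (a repeated sub-call is expanded the first time; later identical calls just restate its return value):
T(level=2)
  T(level=1)
    T(level=0)
    -> return 1
    T(level=0)
    -> return 1
  -> return 3
  T(level=1) -> return 3  (same call as traced above)
-> return 7

Final answer: 7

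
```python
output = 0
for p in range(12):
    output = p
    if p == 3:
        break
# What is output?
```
Trace:
  output=0
  output=0, p=0
  output=1, p=1
  output=2, p=2
  output=3, p=3

Final answer: 3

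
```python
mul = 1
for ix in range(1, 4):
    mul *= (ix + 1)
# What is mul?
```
Trace:
  mul=1
  mul=2, ix=1
  mul=6, ix=2
  mul=24, ix=3

Final answer: 24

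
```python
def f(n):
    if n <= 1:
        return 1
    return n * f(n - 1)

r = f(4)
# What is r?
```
Call trace:
f(n=4)
  f(n=3)
    f(n=2)
      f(n=1)
      -> return 1
    -> return 2
  -> return 6
-> return 24

Final answer: 24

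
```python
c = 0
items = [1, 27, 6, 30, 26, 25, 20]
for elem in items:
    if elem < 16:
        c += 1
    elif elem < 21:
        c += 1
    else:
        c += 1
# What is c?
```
Trace:
  c=0
  c=1, elem=1
  c=2, elem=27
  c=3, elem=6
  c=4, elem=30
  c=5, elem=26
  c=6, elem=25
  c=7, elem=20

Final answer: 7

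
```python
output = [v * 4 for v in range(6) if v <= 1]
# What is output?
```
Trace:
  v=0
  v=1
  v=2
  v=3
  v=4
  v=5
  output=[0, 4]

Final answer: [0, 4]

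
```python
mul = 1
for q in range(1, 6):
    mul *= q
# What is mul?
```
Trace:
  mul=1
  mul=1, q=1
  mul=2, q=2
  mul=6, q=3
  mul=24, q=4
  mul=120, q=5

Final answer: 120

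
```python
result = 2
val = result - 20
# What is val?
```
Trace:
  result=2
  result=2, val=-18

Final answer: -18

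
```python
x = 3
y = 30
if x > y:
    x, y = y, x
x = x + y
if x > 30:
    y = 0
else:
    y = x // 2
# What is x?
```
Trace:
  x=3
  x=3, y=30
  x=3, y=30
  x=33, y=30
  x=33, y=0

Final answer: 33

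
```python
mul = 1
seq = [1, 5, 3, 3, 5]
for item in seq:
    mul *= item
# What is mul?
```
Trace:
  mul=1
  mul=1, item=1
  mul=5, item=5
  mul=15, item=3
  mul=45, item=3
  mul=225, item=5

Final answer: 225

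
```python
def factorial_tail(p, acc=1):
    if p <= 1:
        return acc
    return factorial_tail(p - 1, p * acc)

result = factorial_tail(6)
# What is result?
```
Call trace:
factorial_tail(p=6, acc=1)
  factorial_tail(p=5, acc=6)
    factorial_tail(p=4, acc=30)
      factorial_tail(p=3, acc=120)
        factorial_tail(p=2, acc=360)
          factorial_tail(p=1, acc=720)
          -> return 720
        -> return 720
      -> return 720
    -> return 720
  -> return 720
-> return 720

Final answer: 720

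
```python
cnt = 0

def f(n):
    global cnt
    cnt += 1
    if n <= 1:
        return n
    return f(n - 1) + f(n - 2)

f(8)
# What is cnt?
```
Call trace (a repeated sub-call is expanded the first time; later identical calls just restate its return value):
f(n=8)
  f(n=7)
    f(n=6)
      f(n=5)
        f(n=4)
          f(n=3)
            f(n=2)
              f(n=1)
              -> return 1
              f(n=0)
              -> return 0
            -> return 1
            f(n=1)
            -> return 1
          -> return 2
          f(n=2) -> return 1  (same call as traced above)
        -> return 3
        f(n=3) -> return 2  (same call as traced above)
      -> return 5
      f(n=4) -> return 3  (same call as traced above)
    -> return 8
    f(n=5) -> return 5  (same call as traced above)
  -> return 13
  f(n=6) -> return 8  (same call as traced above)
-> return 21

cnt is incremented once per call, so count the calls in each subtree. Let C(n) = number of calls made by f(n).
C(0) = C(1) = 1 (base case, no recursion); C(n) = 1 + C(n - 1) + C(n - 2) otherwise.
C(2) = 1 + C(1) + C(0) = 1 + 1 + 1 = 3
C(3) = 1 + C(2) + C(1) = 1 + 3 + 1 = 5
C(4) = 1 + C(3) + C(2) = 1 + 5 + 3 = 9
C(5) = 1 + C(4) + C(3) = 1 + 9 + 5 = 15
C(6) = 1 + C(5) + C(4) = 1 + 15 + 9 = 25
C(7) = 1 + C(6) + C(5) = 1 + 25 + 15 = 41
C(8) = 1 + C(7) + C(6) = 1 + 41 + 25 = 67
cnt = C(8) = 67

Final answer: 67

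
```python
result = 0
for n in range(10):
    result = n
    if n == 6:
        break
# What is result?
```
Trace:
  result=0
  result=0, n=0
  result=1, n=1
  result=2, n=2
  result=3, n=3
  result=4, n=4
  result=5, n=5
  result=6, n=6

Final answer: 6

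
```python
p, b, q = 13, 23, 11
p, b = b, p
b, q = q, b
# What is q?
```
Trace:
  p=13, b=23, q=11
  p=23, b=13, q=11
  p=23, b=11, q=13

Final answer: 13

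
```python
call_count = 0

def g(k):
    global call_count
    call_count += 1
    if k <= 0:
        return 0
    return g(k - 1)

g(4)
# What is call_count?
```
Call trace:
g(k=4)
  g(k=3)
    g(k=2)
      g(k=1)
        g(k=0)
        -> return 0
      -> return 0
    -> return 0
  -> return 0
-> return 0

call_count is incremented once per call. g is entered once for each k = 4, 3, 2, 1, 0 (the k <= 0 call returns without recursing), i.e. 4 + 1 calls.
call_count = 5

Final answer: 5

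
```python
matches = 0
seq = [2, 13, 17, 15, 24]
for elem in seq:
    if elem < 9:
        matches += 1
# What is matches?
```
Trace:
  matches=0
  matches=1, elem=2
  matches=1, elem=13
  matches=1, elem=17
  matches=1, elem=15
  matches=1, elem=24

Final answer: 1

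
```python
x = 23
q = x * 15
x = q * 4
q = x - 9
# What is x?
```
Trace:
  x=23
  x=23, q=345
  x=1380, q=345
  x=1380, q=1371

Final answer: 1380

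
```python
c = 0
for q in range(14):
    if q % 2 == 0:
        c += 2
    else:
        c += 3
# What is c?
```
Trace:
  c=0
  c=2, q=0
  c=5, q=1
  c=7, q=2
  c=10, q=3
  c=12, q=4
  c=15, q=5
  c=17, q=6
  c=20, q=7
  c=22, q=8
  c=25, q=9
  c=27, q=10
  c=30, q=11
  c=32, q=12
  c=35, q=13

Final answer: 35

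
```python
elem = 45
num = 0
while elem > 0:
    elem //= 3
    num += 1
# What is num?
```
Trace:
  elem=45
  elem=45, num=0
  elem=15, num=1
  elem=5, num=2
  elem=1, num=3
  elem=0, num=4

Final answer: 4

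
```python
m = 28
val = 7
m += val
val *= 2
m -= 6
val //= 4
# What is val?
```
Trace:
  m=28
  m=28, val=7
  m=35, val=7
  m=35, val=14
  m=29, val=14
  m=29, val=3

Final answer: 3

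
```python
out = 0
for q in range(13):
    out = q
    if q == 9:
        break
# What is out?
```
Trace:
  out=0
  out=0, q=0
  out=1, q=1
  out=2, q=2
  out=3, q=3
  out=4, q=4
  out=5, q=5
  out=6, q=6
  out=7, q=7
  out=8, q=8
  out=9, q=9

Final answer: 9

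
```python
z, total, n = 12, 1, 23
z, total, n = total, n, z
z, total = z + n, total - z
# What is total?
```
Trace:
  z=12, total=1, n=23
  z=1, total=23, n=12
  z=13, total=22, n=12

Final answer: 22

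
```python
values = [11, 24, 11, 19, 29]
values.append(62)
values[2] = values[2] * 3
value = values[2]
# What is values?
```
Trace:
  values=[11, 24, 11, 19, 29]
  values=[11, 24, 11, 19, 29, 62]
  values=[11, 24, 33, 19, 29, 62]
  values=[11, 24, 33, 19, 29, 62], value=33

Final answer: [11, 24, 33, 19, 29, 62]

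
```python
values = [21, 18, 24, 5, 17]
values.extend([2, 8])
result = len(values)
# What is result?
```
Trace:
  values=[21, 18, 24, 5, 17]
  values=[21, 18, 24, 5, 17, 2, 8]
  values=[21, 18, 24, 5, 17, 2, 8], result=7

Final answer: 7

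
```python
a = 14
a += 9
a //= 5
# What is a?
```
Trace:
  a=14
  a=23
  a=4

Final answer: 4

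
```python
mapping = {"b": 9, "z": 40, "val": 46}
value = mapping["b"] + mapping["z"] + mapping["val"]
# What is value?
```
Trace:
  mapping={'b': 9, 'z': 40, 'val': 46}
  mapping={'b': 9, 'z': 40, 'val': 46}, value=95

Final answer: 95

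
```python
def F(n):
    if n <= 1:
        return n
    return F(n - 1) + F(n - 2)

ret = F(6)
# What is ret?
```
Call trace (a repeated sub-call is expanded the first time; later identical calls just restate its return value):
F(n=6)
  F(n=5)
    F(n=4)
      F(n=3)
        F(n=2)
          F(n=1)
          -> return 1
          F(n=0)
          -> return 0
        -> return 1
        F(n=1)
        -> return 1
      -> return 2
      F(n=2) -> return 1  (same call as traced above)
    -> return 3
    F(n=3) -> return 2  (same call as traced above)
  -> return 5
  F(n=4) -> return 3  (same call as traced above)
-> return 8

Final answer: 8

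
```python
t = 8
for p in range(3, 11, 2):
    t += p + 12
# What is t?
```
Trace:
  t=8
  t=23, p=3
  t=40, p=5
  t=59, p=7
  t=80, p=9

Final answer: 80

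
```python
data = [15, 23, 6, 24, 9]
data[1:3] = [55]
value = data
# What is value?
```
Trace:
  data=[15, 23, 6, 24, 9]
  data=[15, 55, 24, 9]
  data=[15, 55, 24, 9], value=[15, 55, 24, 9]

Final answer: [15, 55, 24, 9]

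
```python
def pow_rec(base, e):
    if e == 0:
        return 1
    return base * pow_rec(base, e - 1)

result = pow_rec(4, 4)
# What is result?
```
Call trace:
pow_rec(base=4, e=4)
  pow_rec(base=4, e=3)
    pow_rec(base=4, e=2)
      pow_rec(base=4, e=1)
        pow_rec(base=4, e=0)
        -> return 1
      -> return 4
    -> return 16
  -> return 64
-> return 256

Final answer: 256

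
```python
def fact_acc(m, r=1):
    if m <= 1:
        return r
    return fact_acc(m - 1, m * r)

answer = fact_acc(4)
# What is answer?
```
Call trace:
fact_acc(m=4, r=1)
  fact_acc(m=3, r=4)
    fact_acc(m=2, r=12)
      fact_acc(m=1, r=24)
      -> return 24
    -> return 24
  -> return 24
-> return 24

Final answer: 24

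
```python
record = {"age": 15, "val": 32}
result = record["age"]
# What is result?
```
Trace:
  record={'age': 15, 'val': 32}
  record={'age': 15, 'val': 32}, result=15

Final answer: 15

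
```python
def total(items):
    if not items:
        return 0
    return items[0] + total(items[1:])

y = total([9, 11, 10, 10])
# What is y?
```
Call trace:
total(items=[9, 11, 10, 10])
  total(items=[11, 10, 10])
    total(items=[10, 10])
      total(items=[10])
        total(items=[])
        -> return 0
      -> return 10
    -> return 20
  -> return 31
-> return 40

Final answer: 40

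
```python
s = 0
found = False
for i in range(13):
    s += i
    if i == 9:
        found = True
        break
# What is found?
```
Trace:
  s=0
  s=0, found=False
  s=0, found=False, i=0
  s=1, found=False, i=1
  s=3, found=False, i=2
  s=6, found=False, i=3
  s=10, found=False, i=4
  s=15, found=False, i=5
  s=21, found=False, i=6
  s=28, found=False, i=7
  s=36, found=False, i=8
  s=45, found=True, i=9

Final answer: True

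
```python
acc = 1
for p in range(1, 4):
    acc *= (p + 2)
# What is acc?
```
Trace:
  acc=1
  acc=3, p=1
  acc=12, p=2
  acc=60, p=3

Final answer: 60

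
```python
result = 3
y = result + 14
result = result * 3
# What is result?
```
Trace:
  result=3
  result=3, y=17
  result=9, y=17

Final answer: 9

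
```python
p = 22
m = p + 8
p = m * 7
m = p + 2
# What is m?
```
Trace:
  p=22
  p=22, m=30
  p=210, m=30
  p=210, m=212

Final answer: 212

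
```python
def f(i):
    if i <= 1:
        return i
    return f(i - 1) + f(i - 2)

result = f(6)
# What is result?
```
Call trace (a repeated sub-call is expanded the first time; later identical calls just restate its return value):
f(i=6)
  f(i=5)
    f(i=4)
      f(i=3)
        f(i=2)
          f(i=1)
          -> return 1
          f(i=0)
          -> return 0
        -> return 1
        f(i=1)
        -> return 1
      -> return 2
      f(i=2) -> return 1  (same call as traced above)
    -> return 3
    f(i=3) -> return 2  (same call as traced above)
  -> return 5
  f(i=4) -> return 3  (same call as traced above)
-> return 8

Final answer: 8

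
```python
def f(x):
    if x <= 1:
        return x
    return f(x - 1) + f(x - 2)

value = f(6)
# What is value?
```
Call trace (a repeated sub-call is expanded the first time; later identical calls just restate its return value):
f(x=6)
  f(x=5)
    f(x=4)
      f(x=3)
        f(x=2)
          f(x=1)
          -> return 1
          f(x=0)
          -> return 0
        -> return 1
        f(x=1)
        -> return 1
      -> return 2
      f(x=2) -> return 1  (same call as traced above)
    -> return 3
    f(x=3) -> return 2  (same call as traced above)
  -> return 5
  f(x=4) -> return 3  (same call as traced above)
-> return 8

Final answer: 8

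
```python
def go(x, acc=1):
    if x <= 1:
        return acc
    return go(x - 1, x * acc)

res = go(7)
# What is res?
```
Call trace:
go(x=7, acc=1)
  go(x=6, acc=7)
    go(x=5, acc=42)
      go(x=4, acc=210)
        go(x=3, acc=840)
          go(x=2, acc=2520)
            go(x=1, acc=5040)
            -> return 5040
          -> return 5040
        -> return 5040
      -> return 5040
    -> return 5040
  -> return 5040
-> return 5040

Final answer: 5040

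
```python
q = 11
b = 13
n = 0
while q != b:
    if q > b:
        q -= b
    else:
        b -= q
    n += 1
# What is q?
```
Trace:
  q=11
  q=11, b=13
  q=11, b=13, n=0
  q=11, b=2, n=1
  q=9, b=2, n=2
  q=7, b=2, n=3
  q=5, b=2, n=4
  q=3, b=2, n=5
  q=1, b=2, n=6
  q=1, b=1, n=7

Final answer: 1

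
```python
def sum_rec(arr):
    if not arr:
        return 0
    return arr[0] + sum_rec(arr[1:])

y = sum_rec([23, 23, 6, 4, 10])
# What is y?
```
Call trace:
sum_rec(arr=[23, 23, 6, 4, 10])
  sum_rec(arr=[23, 6, 4, 10])
    sum_rec(arr=[6, 4, 10])
      sum_rec(arr=[4, 10])
        sum_rec(arr=[10])
          sum_rec(arr=[])
          -> return 0
        -> return 10
      -> return 14
    -> return 20
  -> return 43
-> return 66

Final answer: 66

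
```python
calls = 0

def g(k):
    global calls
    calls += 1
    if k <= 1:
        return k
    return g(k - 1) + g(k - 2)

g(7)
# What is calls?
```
Call trace (a repeated sub-call is expanded the first time; later identical calls just restate its return value):
g(k=7)
  g(k=6)
    g(k=5)
      g(k=4)
        g(k=3)
          g(k=2)
            g(k=1)
            -> return 1
            g(k=0)
            -> return 0
          -> return 1
          g(k=1)
          -> return 1
        -> return 2
        g(k=2) -> return 1  (same call as traced above)
      -> return 3
      g(k=3) -> return 2  (same call as traced above)
    -> return 5
    g(k=4) -> return 3  (same call as traced above)
  -> return 8
  g(k=5) -> return 5  (same call as traced above)
-> return 13

calls is incremented once per call, so count the calls in each subtree. Let C(k) = number of calls made by g(k).
C(0) = C(1) = 1 (base case, no recursion); C(k) = 1 + C(k - 1) + C(k - 2) otherwise.
C(2) = 1 + C(1) + C(0) = 1 + 1 + 1 = 3
C(3) = 1 + C(2) + C(1) = 1 + 3 + 1 = 5
C(4) = 1 + C(3) + C(2) = 1 + 5 + 3 = 9
C(5) = 1 + C(4) + C(3) = 1 + 9 + 5 = 15
C(6) = 1 + C(5) + C(4) = 1 + 15 + 9 = 25
C(7) = 1 + C(6) + C(5) = 1 + 25 + 15 = 41
calls = C(7) = 41

Final answer: 41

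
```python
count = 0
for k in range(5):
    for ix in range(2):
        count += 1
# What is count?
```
Trace:
  count=0
  count=1, k=0, ix=0
  count=2, k=0, ix=1
  count=3, k=1, ix=0
  count=4, k=1, ix=1
  count=5, k=2, ix=0
  count=6, k=2, ix=1
  count=7, k=3, ix=0
  count=8, k=3, ix=1
  count=9, k=4, ix=0
  count=10, k=4, ix=1

Final answer: 10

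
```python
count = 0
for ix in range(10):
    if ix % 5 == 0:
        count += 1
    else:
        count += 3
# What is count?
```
Trace:
  count=0
  count=1, ix=0
  count=4, ix=1
  count=7, ix=2
  count=10, ix=3
  count=13, ix=4
  count=14, ix=5
  count=17, ix=6
  count=20, ix=7
  count=23, ix=8
  count=26, ix=9

Final answer: 26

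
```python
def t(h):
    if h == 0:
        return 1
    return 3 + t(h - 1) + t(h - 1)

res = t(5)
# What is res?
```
Call trace (a repeated sub-call is expanded the first time; later identical calls just restate its return value):
t(h=5)
  t(h=4)
    t(h=3)
      t(h=2)
        t(h=1)
          t(h=0)
          -> return 1
          t(h=0)
          -> return 1
        -> return 5
        t(h=1) -> return 5  (same call as traced above)
      -> return 13
      t(h=2) -> return 13  (same call as traced above)
    -> return 29
    t(h=3) -> return 29  (same call as traced above)
  -> return 61
  t(h=4) -> return 61  (same call as traced above)
-> return 125

Final answer: 125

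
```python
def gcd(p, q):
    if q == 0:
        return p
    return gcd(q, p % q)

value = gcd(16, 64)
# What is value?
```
Call trace:
gcd(p=16, q=64)
  gcd(p=64, q=16)
    gcd(p=16, q=0)
    -> return 16
  -> return 16
-> return 16

Final answer: 16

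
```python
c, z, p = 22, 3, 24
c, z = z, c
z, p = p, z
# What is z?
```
Trace:
  c=22, z=3, p=24
  c=3, z=22, p=24
  c=3, z=24, p=22

Final answer: 24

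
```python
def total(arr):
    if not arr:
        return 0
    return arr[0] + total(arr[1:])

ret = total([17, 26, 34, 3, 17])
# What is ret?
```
Call trace:
total(arr=[17, 26, 34, 3, 17])
  total(arr=[26, 34, 3, 17])
    total(arr=[34, 3, 17])
      total(arr=[3, 17])
        total(arr=[17])
          total(arr=[])
          -> return 0
        -> return 17
      -> return 20
    -> return 54
  -> return 80
-> return 97

Final answer: 97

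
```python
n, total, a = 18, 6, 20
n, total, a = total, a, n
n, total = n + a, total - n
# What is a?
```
Trace:
  n=18, total=6, a=20
  n=6, total=20, a=18
  n=24, total=14, a=18

Final answer: 18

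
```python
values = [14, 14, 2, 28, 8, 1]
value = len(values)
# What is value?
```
Trace:
  values=[14, 14, 2, 28, 8, 1]
  values=[14, 14, 2, 28, 8, 1], value=6

Final answer: 6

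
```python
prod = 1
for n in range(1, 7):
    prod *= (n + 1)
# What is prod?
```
Trace:
  prod=1
  prod=2, n=1
  prod=6, n=2
  prod=24, n=3
  prod=120, n=4
  prod=720, n=5
  prod=5040, n=6

Final answer: 5040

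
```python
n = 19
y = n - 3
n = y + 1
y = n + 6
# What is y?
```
Trace:
  n=19
  n=19, y=16
  n=17, y=16
  n=17, y=23

Final answer: 23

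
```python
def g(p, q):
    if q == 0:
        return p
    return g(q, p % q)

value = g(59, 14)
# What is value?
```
Call trace:
g(p=59, q=14)
  g(p=14, q=3)
    g(p=3, q=2)
      g(p=2, q=1)
        g(p=1, q=0)
        -> return 1
      -> return 1
    -> return 1
  -> return 1
-> return 1

Final answer: 1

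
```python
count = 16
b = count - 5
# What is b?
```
Trace:
  count=16
  count=16, b=11

Final answer: 11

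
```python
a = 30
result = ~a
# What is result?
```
Trace:
  a=30
  a=30, result=-31

Final answer: -31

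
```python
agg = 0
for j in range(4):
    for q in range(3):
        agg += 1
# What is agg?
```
Trace:
  agg=0
  agg=1, j=0, q=0
  agg=2, j=0, q=1
  agg=3, j=0, q=2
  agg=4, j=1, q=0
  agg=5, j=1, q=1
  agg=6, j=1, q=2
  agg=7, j=2, q=0
  agg=8, j=2, q=1
  agg=9, j=2, q=2
  agg=10, j=3, q=0
  agg=11, j=3, q=1
  agg=12, j=3, q=2

Final answer: 12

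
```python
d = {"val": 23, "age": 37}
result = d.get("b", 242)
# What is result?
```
Trace:
  d={'val': 23, 'age': 37}
  d={'val': 23, 'age': 37}, result=242

Final answer: 242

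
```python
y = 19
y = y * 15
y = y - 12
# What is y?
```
Trace:
  y=19
  y=285
  y=273

Final answer: 273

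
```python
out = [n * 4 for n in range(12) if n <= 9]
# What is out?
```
Trace:
  n=0
  n=1
  n=2
  n=3
  n=4
  n=5
  n=6
  n=7
  n=8
  n=9
  n=10
  n=11
  out=[0, 4, 8, 12, 16, 20, 24, 28, 32, 36]

Final answer: [0, 4, 8, 12, 16, 20, 24, 28, 32, 36]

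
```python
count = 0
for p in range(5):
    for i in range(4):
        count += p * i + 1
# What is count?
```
Trace:
  count=0
  count=1, p=0, i=0
  count=2, p=0, i=1
  count=3, p=0, i=2
  count=4, p=0, i=3
  count=5, p=1, i=0
  count=7, p=1, i=1
  count=10, p=1, i=2
  count=14, p=1, i=3
  count=15, p=2, i=0
  count=18, p=2, i=1
  count=23, p=2, i=2
  count=30, p=2, i=3
  count=31, p=3, i=0
  count=35, p=3, i=1
  count=42, p=3, i=2
  count=52, p=3, i=3
  count=53, p=4, i=0
  count=58, p=4, i=1
  count=67, p=4, i=2
  count=80, p=4, i=3

Final answer: 80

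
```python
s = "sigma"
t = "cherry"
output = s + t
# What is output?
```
Trace:
  s='sigma'
  s='sigma', t='cherry'
  s='sigma', t='cherry', output='sigmacherry'

Final answer: 'sigmacherry'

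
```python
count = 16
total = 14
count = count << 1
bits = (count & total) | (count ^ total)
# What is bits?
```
Trace:
  count=16
  count=16, total=14
  count=32, total=14
  count=32, total=14, bits=46

Final answer: 46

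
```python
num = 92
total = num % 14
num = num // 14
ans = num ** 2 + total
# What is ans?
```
Trace:
  num=92
  num=92, total=8
  num=6, total=8
  num=6, total=8, ans=44

Final answer: 44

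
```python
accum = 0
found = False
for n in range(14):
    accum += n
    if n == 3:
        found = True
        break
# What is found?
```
Trace:
  accum=0
  accum=0, found=False
  accum=0, found=False, n=0
  accum=1, found=False, n=1
  accum=3, found=False, n=2
  accum=6, found=True, n=3

Final answer: True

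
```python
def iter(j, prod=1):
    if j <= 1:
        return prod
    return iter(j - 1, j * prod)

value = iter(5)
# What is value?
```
Call trace:
iter(j=5, prod=1)
  iter(j=4, prod=5)
    iter(j=3, prod=20)
      iter(j=2, prod=60)
        iter(j=1, prod=120)
        -> return 120
      -> return 120
    -> return 120
  -> return 120
-> return 120

Final answer: 120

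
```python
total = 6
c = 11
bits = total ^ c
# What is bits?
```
Trace:
  total=6
  total=6, c=11
  total=6, c=11, bits=13

Final answer: 13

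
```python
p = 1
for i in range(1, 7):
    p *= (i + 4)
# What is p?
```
Trace:
  p=1
  p=5, i=1
  p=30, i=2
  p=210, i=3
  p=1680, i=4
  p=15120, i=5
  p=151200, i=6

Final answer: 151200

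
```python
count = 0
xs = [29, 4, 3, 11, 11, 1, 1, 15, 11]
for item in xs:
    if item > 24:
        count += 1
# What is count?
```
Trace:
  count=0
  count=1, item=29
  count=1, item=4
  count=1, item=3
  count=1, item=11
  count=1, item=11
  count=1, item=1
  count=1, item=1
  count=1, item=15
  count=1, item=11

Final answer: 1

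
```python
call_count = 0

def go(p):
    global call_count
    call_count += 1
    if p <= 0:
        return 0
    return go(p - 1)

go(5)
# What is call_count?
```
Call trace:
go(p=5)
  go(p=4)
    go(p=3)
      go(p=2)
        go(p=1)
          go(p=0)
          -> return 0
        -> return 0
      -> return 0
    -> return 0
  -> return 0
-> return 0

call_count is incremented once per call. go is entered once for each p = 5, 4, 3, 2, 1, 0 (the p <= 0 call returns without recursing), i.e. 5 + 1 calls.
call_count = 6

Final answer: 6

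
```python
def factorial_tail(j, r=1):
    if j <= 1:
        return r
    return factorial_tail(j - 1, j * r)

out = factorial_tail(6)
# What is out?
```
Call trace:
factorial_tail(j=6, r=1)
  factorial_tail(j=5, r=6)
    factorial_tail(j=4, r=30)
      factorial_tail(j=3, r=120)
        factorial_tail(j=2, r=360)
          factorial_tail(j=1, r=720)
          -> return 720
        -> return 720
      -> return 720
    -> return 720
  -> return 720
-> return 720

Final answer: 720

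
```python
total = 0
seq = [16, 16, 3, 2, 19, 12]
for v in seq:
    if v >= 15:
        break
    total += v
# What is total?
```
Trace:
  total=0
  total=0, v=16

Final answer: 0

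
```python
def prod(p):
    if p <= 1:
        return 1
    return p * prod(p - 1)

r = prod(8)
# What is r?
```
Call trace:
prod(p=8)
  prod(p=7)
    prod(p=6)
      prod(p=5)
        prod(p=4)
          prod(p=3)
            prod(p=2)
              prod(p=1)
              -> return 1
            -> return 2
          -> return 6
        -> return 24
      -> return 120
    -> return 720
  -> return 5040
-> return 40320

Final answer: 40320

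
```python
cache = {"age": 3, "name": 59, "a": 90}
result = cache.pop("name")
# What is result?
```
Trace:
  cache={'age': 3, 'name': 59, 'a': 90}
  cache={'age': 3, 'a': 90}, result=59

Final answer: 59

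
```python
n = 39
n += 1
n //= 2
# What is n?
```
Trace:
  n=39
  n=40
  n=20

Final answer: 20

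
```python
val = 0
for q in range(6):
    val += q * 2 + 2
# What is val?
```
Trace:
  val=0
  val=2, q=0
  val=6, q=1
  val=12, q=2
  val=20, q=3
  val=30, q=4
  val=42, q=5

Final answer: 42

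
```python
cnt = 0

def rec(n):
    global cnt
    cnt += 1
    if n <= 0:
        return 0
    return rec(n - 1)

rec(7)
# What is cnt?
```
Call trace:
rec(n=7)
  rec(n=6)
    rec(n=5)
      rec(n=4)
        rec(n=3)
          rec(n=2)
            rec(n=1)
              rec(n=0)
              -> return 0
            -> return 0
          -> return 0
        -> return 0
      -> return 0
    -> return 0
  -> return 0
-> return 0

cnt is incremented once per call. rec is entered once for each n = 7, 6, 5, 4, 3, 2, 1, 0 (the n <= 0 call returns without recursing), i.e. 7 + 1 calls.
cnt = 8

Final answer: 8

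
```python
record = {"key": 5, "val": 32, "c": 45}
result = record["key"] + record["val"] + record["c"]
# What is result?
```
Trace:
  record={'key': 5, 'val': 32, 'c': 45}
  record={'key': 5, 'val': 32, 'c': 45}, result=82

Final answer: 82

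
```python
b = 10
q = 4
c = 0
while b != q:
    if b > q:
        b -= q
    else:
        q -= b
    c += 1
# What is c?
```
Trace:
  b=10
  b=10, q=4
  b=10, q=4, c=0
  b=6, q=4, c=1
  b=2, q=4, c=2
  b=2, q=2, c=3

Final answer: 3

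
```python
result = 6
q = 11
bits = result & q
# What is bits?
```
Trace:
  result=6
  result=6, q=11
  result=6, q=11, bits=2

Final answer: 2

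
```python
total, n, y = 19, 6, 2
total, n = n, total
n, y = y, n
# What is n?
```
Trace:
  total=19, n=6, y=2
  total=6, n=19, y=2
  total=6, n=2, y=19

Final answer: 2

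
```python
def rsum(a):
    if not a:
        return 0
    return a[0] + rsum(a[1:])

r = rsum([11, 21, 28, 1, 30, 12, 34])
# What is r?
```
Call trace:
rsum(a=[11, 21, 28, 1, 30, 12, 34])
  rsum(a=[21, 28, 1, 30, 12, 34])
    rsum(a=[28, 1, 30, 12, 34])
      rsum(a=[1, 30, 12, 34])
        rsum(a=[30, 12, 34])
          rsum(a=[12, 34])
            rsum(a=[34])
              rsum(a=[])
              -> return 0
            -> return 34
          -> return 46
        -> return 76
      -> return 77
    -> return 105
  -> return 126
-> return 137

Final answer: 137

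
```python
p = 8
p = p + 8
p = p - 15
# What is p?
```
Trace:
  p=8
  p=16
  p=1

Final answer: 1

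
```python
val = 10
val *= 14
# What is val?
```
Trace:
  val=10
  val=140

Final answer: 140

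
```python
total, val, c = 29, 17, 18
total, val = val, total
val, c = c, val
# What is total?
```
Trace:
  total=29, val=17, c=18
  total=17, val=29, c=18
  total=17, val=18, c=29

Final answer: 17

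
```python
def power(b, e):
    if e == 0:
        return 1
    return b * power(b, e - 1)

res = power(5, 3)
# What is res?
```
Call trace:
power(b=5, e=3)
  power(b=5, e=2)
    power(b=5, e=1)
      power(b=5, e=0)
      -> return 1
    -> return 5
  -> return 25
-> return 125

Final answer: 125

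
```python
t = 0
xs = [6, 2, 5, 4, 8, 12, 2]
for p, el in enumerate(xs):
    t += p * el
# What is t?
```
Trace:
  t=0
  t=0, p=0, el=6
  t=2, p=1, el=2
  t=12, p=2, el=5
  t=24, p=3, el=4
  t=56, p=4, el=8
  t=116, p=5, el=12
  t=128, p=6, el=2

Final answer: 128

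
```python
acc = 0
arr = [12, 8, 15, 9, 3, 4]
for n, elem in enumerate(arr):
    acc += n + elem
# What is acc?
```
Trace:
  acc=0
  acc=12, n=0, elem=12
  acc=21, n=1, elem=8
  acc=38, n=2, elem=15
  acc=50, n=3, elem=9
  acc=57, n=4, elem=3
  acc=66, n=5, elem=4

Final answer: 66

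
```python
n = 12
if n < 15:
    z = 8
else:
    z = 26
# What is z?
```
Trace:
  n=12
  n=12, z=8

Final answer: 8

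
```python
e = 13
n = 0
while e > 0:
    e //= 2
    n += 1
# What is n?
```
Trace:
  e=13
  e=13, n=0
  e=6, n=1
  e=3, n=2
  e=1, n=3
  e=0, n=4

Final answer: 4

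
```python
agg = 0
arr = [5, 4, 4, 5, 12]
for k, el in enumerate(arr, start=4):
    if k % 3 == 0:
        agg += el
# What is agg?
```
Trace:
  agg=0
  agg=0, k=4, el=5
  agg=0, k=5, el=4
  agg=4, k=6, el=4
  agg=4, k=7, el=5
  agg=4, k=8, el=12

Final answer: 4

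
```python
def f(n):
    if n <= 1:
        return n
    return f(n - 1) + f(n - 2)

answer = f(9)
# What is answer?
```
Call trace (a repeated sub-call is expanded the first time; later identical calls just restate its return value):
f(n=9)
  f(n=8)
    f(n=7)
      f(n=6)
        f(n=5)
          f(n=4)
            f(n=3)
              f(n=2)
                f(n=1)
                -> return 1
                f(n=0)
                -> return 0
              -> return 1
              f(n=1)
              -> return 1
            -> return 2
            f(n=2) -> return 1  (same call as traced above)
          -> return 3
          f(n=3) -> return 2  (same call as traced above)
        -> return 5
        f(n=4) -> return 3  (same call as traced above)
      -> return 8
      f(n=5) -> return 5  (same call as traced above)
    -> return 13
    f(n=6) -> return 8  (same call as traced above)
  -> return 21
  f(n=7) -> return 13  (same call as traced above)
-> return 34

Final answer: 34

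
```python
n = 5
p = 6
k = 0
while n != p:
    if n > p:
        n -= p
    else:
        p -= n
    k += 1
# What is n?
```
Trace:
  n=5
  n=5, p=6
  n=5, p=6, k=0
  n=5, p=1, k=1
  n=4, p=1, k=2
  n=3, p=1, k=3
  n=2, p=1, k=4
  n=1, p=1, k=5

Final answer: 1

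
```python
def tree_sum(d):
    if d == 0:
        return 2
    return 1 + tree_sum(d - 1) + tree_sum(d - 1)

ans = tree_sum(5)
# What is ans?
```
Call trace (a repeated sub-call is expanded the first time; later identical calls just restate its return value):
tree_sum(d=5)
  tree_sum(d=4)
    tree_sum(d=3)
      tree_sum(d=2)
        tree_sum(d=1)
          tree_sum(d=0)
          -> return 2
          tree_sum(d=0)
          -> return 2
        -> return 5
        tree_sum(d=1) -> return 5  (same call as traced above)
      -> return 11
      tree_sum(d=2) -> return 11  (same call as traced above)
    -> return 23
    tree_sum(d=3) -> return 23  (same call as traced above)
  -> return 47
  tree_sum(d=4) -> return 47  (same call as traced above)
-> return 95

Final answer: 95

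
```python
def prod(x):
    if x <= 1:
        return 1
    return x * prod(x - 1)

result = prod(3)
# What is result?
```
Call trace:
prod(x=3)
  prod(x=2)
    prod(x=1)
    -> return 1
  -> return 2
-> return 6

Final answer: 6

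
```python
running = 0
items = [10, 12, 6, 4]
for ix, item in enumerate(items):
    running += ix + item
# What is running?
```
Trace:
  running=0
  running=10, ix=0, item=10
  running=23, ix=1, item=12
  running=31, ix=2, item=6
  running=38, ix=3, item=4

Final answer: 38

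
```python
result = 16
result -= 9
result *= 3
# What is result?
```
Trace:
  result=16
  result=7
  result=21

Final answer: 21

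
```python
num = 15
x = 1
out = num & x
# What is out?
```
Trace:
  num=15
  num=15, x=1
  num=15, x=1, out=1

Final answer: 1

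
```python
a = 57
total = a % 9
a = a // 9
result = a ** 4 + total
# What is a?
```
Trace:
  a=57
  a=57, total=3
  a=6, total=3
  a=6, total=3, result=1299

Final answer: 6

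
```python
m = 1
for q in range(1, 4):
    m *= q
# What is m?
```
Trace:
  m=1
  m=1, q=1
  m=2, q=2
  m=6, q=3

Final answer: 6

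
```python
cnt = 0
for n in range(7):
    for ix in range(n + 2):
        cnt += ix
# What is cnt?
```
Trace:
  cnt=0
  cnt=0, n=0, ix=0
  cnt=1, n=0, ix=1
  cnt=1, n=1, ix=0
  cnt=2, n=1, ix=1
  cnt=4, n=1, ix=2
  cnt=4, n=2, ix=0
  cnt=5, n=2, ix=1
  cnt=7, n=2, ix=2
  cnt=10, n=2, ix=3
  cnt=10, n=3, ix=0
  cnt=11, n=3, ix=1
  cnt=13, n=3, ix=2
  cnt=16, n=3, ix=3
  cnt=20, n=3, ix=4
  cnt=20, n=4, ix=0
  cnt=21, n=4, ix=1
  cnt=23, n=4, ix=2
  cnt=26, n=4, ix=3
  cnt=30, n=4, ix=4
  cnt=35, n=4, ix=5
  cnt=35, n=5, ix=0
  cnt=36, n=5, ix=1
  cnt=38, n=5, ix=2
  cnt=41, n=5, ix=3
  cnt=45, n=5, ix=4
  cnt=50, n=5, ix=5
  cnt=56, n=5, ix=6
  cnt=56, n=6, ix=0
  cnt=57, n=6, ix=1
  cnt=59, n=6, ix=2
  cnt=62, n=6, ix=3
  cnt=66, n=6, ix=4
  cnt=71, n=6, ix=5
  cnt=77, n=6, ix=6
  cnt=84, n=6, ix=7

Final answer: 84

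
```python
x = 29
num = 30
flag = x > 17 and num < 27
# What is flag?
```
Trace:
  x=29
  x=29, num=30
  x=29, num=30, flag=False

Final answer: False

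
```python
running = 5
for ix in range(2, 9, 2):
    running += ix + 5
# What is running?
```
Trace:
  running=5
  running=12, ix=2
  running=21, ix=4
  running=32, ix=6
  running=45, ix=8

Final answer: 45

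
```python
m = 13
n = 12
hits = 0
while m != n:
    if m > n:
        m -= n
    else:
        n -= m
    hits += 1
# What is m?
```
Trace:
  m=13
  m=13, n=12
  m=13, n=12, hits=0
  m=1, n=12, hits=1
  m=1, n=11, hits=2
  m=1, n=10, hits=3
  m=1, n=9, hits=4
  m=1, n=8, hits=5
  m=1, n=7, hits=6
  m=1, n=6, hits=7
  m=1, n=5, hits=8
  m=1, n=4, hits=9
  m=1, n=3, hits=10
  m=1, n=2, hits=11
  m=1, n=1, hits=12

Final answer: 1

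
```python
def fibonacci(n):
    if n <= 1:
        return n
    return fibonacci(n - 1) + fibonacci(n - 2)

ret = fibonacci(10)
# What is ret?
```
Call trace (a repeated sub-call is expanded the first time; later identical calls just restate its return value):
fibonacci(n=10)
  fibonacci(n=9)
    fibonacci(n=8)
      fibonacci(n=7)
        fibonacci(n=6)
          fibonacci(n=5)
            fibonacci(n=4)
              fibonacci(n=3)
                fibonacci(n=2)
                  fibonacci(n=1)
                  -> return 1
                  fibonacci(n=0)
                  -> return 0
                -> return 1
                fibonacci(n=1)
                -> return 1
              -> return 2
              fibonacci(n=2) -> return 1  (same call as traced above)
            -> return 3
            fibonacci(n=3) -> return 2  (same call as traced above)
          -> return 5
          fibonacci(n=4) -> return 3  (same call as traced above)
        -> return 8
        fibonacci(n=5) -> return 5  (same call as traced above)
      -> return 13
      fibonacci(n=6) -> return 8  (same call as traced above)
    -> return 21
    fibonacci(n=7) -> return 13  (same call as traced above)
  -> return 34
  fibonacci(n=8) -> return 21  (same call as traced above)
-> return 55

Final answer: 55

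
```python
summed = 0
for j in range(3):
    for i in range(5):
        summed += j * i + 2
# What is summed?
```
Trace:
  summed=0
  summed=2, j=0, i=0
  summed=4, j=0, i=1
  summed=6, j=0, i=2
  summed=8, j=0, i=3
  summed=10, j=0, i=4
  summed=12, j=1, i=0
  summed=15, j=1, i=1
  summed=19, j=1, i=2
  summed=24, j=1, i=3
  summed=30, j=1, i=4
  summed=32, j=2, i=0
  summed=36, j=2, i=1
  summed=42, j=2, i=2
  summed=50, j=2, i=3
  summed=60, j=2, i=4

Final answer: 60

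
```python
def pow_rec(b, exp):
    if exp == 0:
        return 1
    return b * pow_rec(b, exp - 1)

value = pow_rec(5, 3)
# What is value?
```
Call trace:
pow_rec(b=5, exp=3)
  pow_rec(b=5, exp=2)
    pow_rec(b=5, exp=1)
      pow_rec(b=5, exp=0)
      -> return 1
    -> return 5
  -> return 25
-> return 125

Final answer: 125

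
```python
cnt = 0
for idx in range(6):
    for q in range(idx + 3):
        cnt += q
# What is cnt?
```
Trace:
  cnt=0
  cnt=0, idx=0, q=0
  cnt=1, idx=0, q=1
  cnt=3, idx=0, q=2
  cnt=3, idx=1, q=0
  cnt=4, idx=1, q=1
  cnt=6, idx=1, q=2
  cnt=9, idx=1, q=3
  cnt=9, idx=2, q=0
  cnt=10, idx=2, q=1
  cnt=12, idx=2, q=2
  cnt=15, idx=2, q=3
  cnt=19, idx=2, q=4
  cnt=19, idx=3, q=0
  cnt=20, idx=3, q=1
  cnt=22, idx=3, q=2
  cnt=25, idx=3, q=3
  cnt=29, idx=3, q=4
  cnt=34, idx=3, q=5
  cnt=34, idx=4, q=0
  cnt=35, idx=4, q=1
  cnt=37, idx=4, q=2
  cnt=40, idx=4, q=3
  cnt=44, idx=4, q=4
  cnt=49, idx=4, q=5
  cnt=55, idx=4, q=6
  cnt=55, idx=5, q=0
  cnt=56, idx=5, q=1
  cnt=58, idx=5, q=2
  cnt=61, idx=5, q=3
  cnt=65, idx=5, q=4
  cnt=70, idx=5, q=5
  cnt=76, idx=5, q=6
  cnt=83, idx=5, q=7

Final answer: 83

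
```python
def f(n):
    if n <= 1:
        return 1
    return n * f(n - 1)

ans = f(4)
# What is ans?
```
Call trace:
f(n=4)
  f(n=3)
    f(n=2)
      f(n=1)
      -> return 1
    -> return 2
  -> return 6
-> return 24

Final answer: 24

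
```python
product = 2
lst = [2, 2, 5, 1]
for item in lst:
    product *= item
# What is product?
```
Trace:
  product=2
  product=4, item=2
  product=8, item=2
  product=40, item=5
  product=40, item=1

Final answer: 40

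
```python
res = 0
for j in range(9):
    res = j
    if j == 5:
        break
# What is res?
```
Trace:
  res=0
  res=0, j=0
  res=1, j=1
  res=2, j=2
  res=3, j=3
  res=4, j=4
  res=5, j=5

Final answer: 5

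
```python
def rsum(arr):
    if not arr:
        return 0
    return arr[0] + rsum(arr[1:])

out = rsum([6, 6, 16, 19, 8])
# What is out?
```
Call trace:
rsum(arr=[6, 6, 16, 19, 8])
  rsum(arr=[6, 16, 19, 8])
    rsum(arr=[16, 19, 8])
      rsum(arr=[19, 8])
        rsum(arr=[8])
          rsum(arr=[])
          -> return 0
        -> return 8
      -> return 27
    -> return 43
  -> return 49
-> return 55

Final answer: 55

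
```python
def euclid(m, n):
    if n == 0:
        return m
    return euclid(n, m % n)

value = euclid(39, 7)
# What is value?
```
Call trace:
euclid(m=39, n=7)
  euclid(m=7, n=4)
    euclid(m=4, n=3)
      euclid(m=3, n=1)
        euclid(m=1, n=0)
        -> return 1
      -> return 1
    -> return 1
  -> return 1
-> return 1

Final answer: 1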